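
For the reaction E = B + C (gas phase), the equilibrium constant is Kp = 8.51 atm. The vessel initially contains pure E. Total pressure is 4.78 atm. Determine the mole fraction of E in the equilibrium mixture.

Take 1 mol E as basis and let X be its fractional conversion, so ξ = X.
Moles: n_E = 1 − X; n_B = X; n_C = X.
Total moles n_T = 1 + X.
Mole fractions y_i = n_i/n_T; Kp = p_B p_C / (p_E) with p_i = y_i·P.
Equating to 8.51 atm and solving on 0 < X < 1: X = 0.800.
Then n_E = 0.2, n_T = 1.8, so y_E = 0.111.

y_E = 0.111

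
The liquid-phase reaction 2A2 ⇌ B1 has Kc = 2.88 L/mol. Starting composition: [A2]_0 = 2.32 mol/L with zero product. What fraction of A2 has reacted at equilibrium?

X = 0.761

Let X = conversion of A2; extent ξ = 2.32X/2 mol/L.
Concentrations: [A2] = 2.32 − 2.32X; [B1] = 1.16X.
Kc = [B1] / ([A2]^2).
Equating to 2.88 L/mol: the physical root is X = 0.761.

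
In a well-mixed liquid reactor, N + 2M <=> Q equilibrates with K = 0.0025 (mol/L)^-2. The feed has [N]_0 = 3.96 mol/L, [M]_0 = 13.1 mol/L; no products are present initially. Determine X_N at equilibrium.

Let X = conversion of N; extent ξ = 3.96·X mol/L.
Concentrations: [N] = 3.96 − 3.96X; [M] = 13.1 − 7.92X; [Q] = 3.96X.
K = [Q] / ([N] [M]^2).
Setting equal to 0.0025 and solving for X on (0,1) gives X = 0.239.

X = 0.239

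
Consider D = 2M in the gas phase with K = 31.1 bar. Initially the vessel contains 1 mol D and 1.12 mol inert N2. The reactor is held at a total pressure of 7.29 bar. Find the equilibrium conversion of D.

X = 0.796

Take 1 mol D as basis and let X be its fractional conversion, so ξ = X.
Moles: n_D = 1 − X; n_M = 2X; n_I = 1.12 (inert).
n_T = Σnᵢ = 2.12 + X.
Mole fractions y_i = n_i/n_T; K = p_M^2 / (p_D) with p_i = y_i·P.
Equating to 31.1 bar and solving on 0 < X < 1: X = 0.796.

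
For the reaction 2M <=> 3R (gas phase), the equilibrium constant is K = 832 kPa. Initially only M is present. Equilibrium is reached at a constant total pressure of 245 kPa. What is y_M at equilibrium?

Basis: 1 mol M initially; let X = conversion of M. Extent ξ = 0.5X.
At extent ξ: n_M = 1 − X; n_R = 1.5X.
Summing: n_T = 1 + 0.5X.
Mole fractions y_i = n_i/n_T; K = p_R^3 / (p_M^2) with p_i = y_i·P.
Equating to 832 kPa and solving on 0 < X < 1: X = 0.597.
Then n_M = 0.403, n_T = 1.3, so y_M = 0.311.

y_M = 0.311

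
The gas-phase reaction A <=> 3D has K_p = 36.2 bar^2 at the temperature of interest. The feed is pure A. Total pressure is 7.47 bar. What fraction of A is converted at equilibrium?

Let X = conversion of A (basis 1 mol A); extent of reaction ξ = X.
Mole table: n_A = 1 − X; n_D = 3X.
n_T = Σnᵢ = 1 + 2X.
Mole fractions y_i = n_i/n_T; K_p = p_D^3 / (p_A) with p_i = y_i·P.
Substituting and setting equal to 36.2 bar^2 gives a polynomial in X; the root in (0,1) is X = 0.357.

X = 0.357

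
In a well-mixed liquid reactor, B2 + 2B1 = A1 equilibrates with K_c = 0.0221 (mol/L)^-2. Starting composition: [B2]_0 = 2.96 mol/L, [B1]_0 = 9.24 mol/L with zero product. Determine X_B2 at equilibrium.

Let X = conversion of B2; extent ξ = 2.96·X mol/L.
Concentrations: [B2] = 2.96 − 2.96X; [B1] = 9.24 − 5.92X; [A1] = 2.96X.
K_c = [A1] / ([B2] [B1]^2).
This equals 0.0221 at X = 0.477 (the root in 0 < X < 1).

X = 0.477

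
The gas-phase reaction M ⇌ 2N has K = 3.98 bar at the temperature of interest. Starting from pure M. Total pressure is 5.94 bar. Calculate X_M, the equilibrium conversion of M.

X = 0.379

Let X = conversion of M (basis 1 mol M); extent of reaction ξ = X.
Mole table: n_M = 1 − X; n_N = 2X.
n_T = Σnᵢ = 1 + X.
With p_i = (n_i/n_T)P, K = p_N^2 / (p_M).
Equating to 3.98 bar and solving on 0 < X < 1: X = 0.379.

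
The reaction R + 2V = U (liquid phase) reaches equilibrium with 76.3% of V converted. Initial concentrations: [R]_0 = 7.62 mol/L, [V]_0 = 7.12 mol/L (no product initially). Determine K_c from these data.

K_c = 0.195 (mol/L)^-2

Let X = conversion of V.
Concentrations: [R] = 7.62 − 3.56X; [V] = 7.12 − 7.12X; [U] = 3.56X.
At X = 0.763: [R] = 4.9, [V] = 1.69, [U] = 2.72.
K_c = [U] / ([R] [V]^2) = 0.195 (mol/L)^-2.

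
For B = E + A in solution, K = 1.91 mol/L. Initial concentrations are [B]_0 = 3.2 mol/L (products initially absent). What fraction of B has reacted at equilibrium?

Let X = conversion of B; extent ξ = 3.2·X mol/L.
Concentrations: [B] = 3.2 − 3.2X; [E] = 3.2X; [A] = 3.2X.
K = [E] [A] / ([B]).
Solving K = 1.91 for X ∈ (0,1): X = 0.530.

X = 0.530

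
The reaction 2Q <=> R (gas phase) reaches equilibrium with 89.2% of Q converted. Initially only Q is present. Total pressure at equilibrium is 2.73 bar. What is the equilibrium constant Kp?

Let X = conversion of Q (basis 1 mol Q); extent of reaction ξ = 0.5X.
At extent ξ: n_Q = 1 − X; n_R = 0.5X.
Summing: n_T = 1 − 0.5X.
At X = 0.892: n_Q = 0.108, n_R = 0.446, n_T = 0.554.
p_i = (n_i/n_T)·P. Kp = p_R / (p_Q^2) = 7.76 bar^-1.

Kp = 7.76 bar^-1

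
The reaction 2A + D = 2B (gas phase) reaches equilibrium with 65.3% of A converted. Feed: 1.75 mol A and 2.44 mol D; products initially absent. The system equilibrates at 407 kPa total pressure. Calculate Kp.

Basis: 1.75 mol A initially; let X = conversion of A. Extent ξ = 0.875X.
Mole table: n_A = 1.75 − 1.75X; n_D = 2.44 − 0.875X; n_B = 1.75X.
n_T = Σnᵢ = 4.19 − 0.875X.
At X = 0.653: n_A = 0.607, n_D = 1.87, n_B = 1.14, n_T = 3.62.
p_i = (n_i/n_T)·P. Kp = p_B^2 / (p_A^2 p_D) = 0.0168 kPa^-1.

Kp = 0.0168 kPa^-1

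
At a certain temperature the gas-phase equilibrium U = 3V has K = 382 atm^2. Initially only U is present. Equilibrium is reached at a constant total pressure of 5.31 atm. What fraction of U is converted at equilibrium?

Take 1 mol U as basis and let X be its fractional conversion, so ξ = X.
Mole table: n_U = 1 − X; n_V = 3X.
Total moles n_T = 1 + 2X.
Mole fractions y_i = n_i/n_T; K = p_V^3 / (p_U) with p_i = y_i·P.
This yields a degree-3 equation in X; solving on (0,1), X = 0.837.

X = 0.837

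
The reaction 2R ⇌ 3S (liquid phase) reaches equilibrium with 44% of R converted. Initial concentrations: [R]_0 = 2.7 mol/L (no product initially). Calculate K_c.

K_c = 2.48 mol/L

Let X = conversion of R.
Concentrations: [R] = 2.7 − 2.7X; [S] = 4.05X.
At X = 0.44: [R] = 1.51, [S] = 1.78.
K_c = [S]^3 / ([R]^2) = 2.48 mol/L.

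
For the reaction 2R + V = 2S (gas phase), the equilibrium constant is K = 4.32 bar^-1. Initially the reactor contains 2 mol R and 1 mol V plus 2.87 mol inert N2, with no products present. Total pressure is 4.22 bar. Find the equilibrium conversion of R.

Basis: 2 mol R initially; let X = conversion of R. Extent ξ = X.
Moles: n_R = 2 − 2X; n_V = 1 − X; n_S = 2X; n_I = 2.87 (inert).
Total moles n_T = 5.87 − X.
With p_i = (n_i/n_T)P, K = p_S^2 / (p_R^2 p_V).
This yields a degree-3 equation in X; solving on (0,1), X = 0.553.

X = 0.553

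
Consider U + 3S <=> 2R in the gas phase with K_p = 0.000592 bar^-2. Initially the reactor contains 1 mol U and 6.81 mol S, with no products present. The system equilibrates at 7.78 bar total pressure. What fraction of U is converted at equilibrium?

X = 0.181

Let X = conversion of U (basis 1 mol U); extent of reaction ξ = X.
At extent ξ: n_U = 1 − X; n_S = 6.81 − 3X; n_R = 2X.
Summing: n_T = 7.81 − 2X.
With p_i = (n_i/n_T)P, K_p = p_R^2 / (p_U p_S^3).
Substituting and setting equal to 0.000592 bar^-2 gives a polynomial in X; the root in (0,1) is X = 0.181.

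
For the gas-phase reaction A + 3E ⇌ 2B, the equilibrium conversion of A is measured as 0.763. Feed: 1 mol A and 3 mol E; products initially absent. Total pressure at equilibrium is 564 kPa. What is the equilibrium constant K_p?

K_p = 0.000526 kPa^-2

Basis: 1 mol A initially; let X = conversion of A. Extent ξ = X.
Mole table: n_A = 1 − X; n_E = 3 − 3X; n_B = 2X.
n_T = Σnᵢ = 4 − 2X.
At X = 0.763: n_A = 0.237, n_E = 0.711, n_B = 1.53, n_T = 2.47.
p_i = (n_i/n_T)·P. K_p = p_B^2 / (p_A p_E^3) = 0.000526 kPa^-2.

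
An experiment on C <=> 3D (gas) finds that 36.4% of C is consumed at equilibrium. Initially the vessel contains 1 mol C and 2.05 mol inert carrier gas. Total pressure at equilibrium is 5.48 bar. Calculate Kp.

Kp = 4.31 bar^2

Take 1 mol C as basis and let X be its fractional conversion, so ξ = X.
Mole table: n_C = 1 − X; n_D = 3X; n_I = 2.05 (inert).
Total moles n_T = 3.05 + 2X.
At X = 0.364: n_C = 0.636, n_D = 1.09, n_T = 3.78.
p_i = (n_i/n_T)·P. Kp = p_D^3 / (p_C) = 4.31 bar^2.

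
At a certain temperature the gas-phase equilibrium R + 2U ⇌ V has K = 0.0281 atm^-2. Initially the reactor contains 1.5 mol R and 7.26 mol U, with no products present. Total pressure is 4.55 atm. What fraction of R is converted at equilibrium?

Basis: 1.5 mol R initially; let X = conversion of R. Extent ξ = 1.5X.
At extent ξ: n_R = 1.5 − 1.5X; n_U = 7.26 − 3X; n_V = 1.5X.
Total moles n_T = 8.76 − 3X.
y_i = n_i/n_T, p_i = y_i·P. K = p_V / (p_R p_U^2).
This yields a degree-3 equation in X; solving on (0,1), X = 0.277.

X = 0.277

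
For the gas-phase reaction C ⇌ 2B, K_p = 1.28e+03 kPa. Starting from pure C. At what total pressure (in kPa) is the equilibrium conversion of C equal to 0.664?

Let X = conversion of C (basis 1 mol C); extent of reaction ξ = X.
At extent ξ: n_C = 1 − X; n_B = 2X.
Total moles n_T = 1 + X.
K_p = p_B^2 / (p_C) with p_i = (n_i/n_T)·P.
At X = 0.664: the mole-fraction product g(X) = Π y_i^ν_i = 3.154. Since K_p = g(X)·P^{1}, P = (K_p/g)^(1/1) = (1.28e+03/3.154)^(1/1) = 406 kPa.

P = 406 kPa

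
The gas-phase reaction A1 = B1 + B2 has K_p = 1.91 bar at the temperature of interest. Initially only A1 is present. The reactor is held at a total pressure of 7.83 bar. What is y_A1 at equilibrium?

Let X = conversion of A1 (basis 1 mol A1); extent of reaction ξ = X.
At extent ξ: n_A1 = 1 − X; n_B1 = X; n_B2 = X.
n_T = Σnᵢ = 1 + X.
y_i = n_i/n_T, p_i = y_i·P. K_p = p_B1 p_B2 / (p_A1).
Setting this equal to 1.91 bar and taking the physical root (0 < X < 1) gives X = 0.443.
Then n_A1 = 0.557, n_T = 1.44, so y_A1 = 0.386.

y_A1 = 0.386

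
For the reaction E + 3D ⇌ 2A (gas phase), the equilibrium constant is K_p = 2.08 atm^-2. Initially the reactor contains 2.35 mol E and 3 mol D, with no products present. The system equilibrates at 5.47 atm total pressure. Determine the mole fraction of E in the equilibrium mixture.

y_E = 0.415

Take 3 mol D as basis and let X be its fractional conversion, so ξ = X.
Moles: n_E = 2.35 − X; n_D = 3 − 3X; n_A = 2X.
Total moles n_T = 5.35 − 2X.
With p_i = (n_i/n_T)P, K_p = p_A^2 / (p_E p_D^3).
Equating to 2.08 atm^-2 and solving on 0 < X < 1: X = 0.766.
Then n_E = 1.58, n_T = 3.82, so y_E = 0.415.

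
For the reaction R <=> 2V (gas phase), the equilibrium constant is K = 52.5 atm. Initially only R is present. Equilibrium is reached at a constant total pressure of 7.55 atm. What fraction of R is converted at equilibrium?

X = 0.797

Let X = conversion of R (basis 1 mol R); extent of reaction ξ = X.
Species balance: n_R = 1 − X; n_V = 2X.
Summing: n_T = 1 + X.
With p_i = (n_i/n_T)P, K = p_V^2 / (p_R).
Equating to 52.5 atm and solving on 0 < X < 1: X = 0.797.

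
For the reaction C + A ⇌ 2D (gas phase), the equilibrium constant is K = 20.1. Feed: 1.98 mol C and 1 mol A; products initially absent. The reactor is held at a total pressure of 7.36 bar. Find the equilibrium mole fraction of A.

y_A = 0.045

Let X = conversion of A (basis 1 mol A); extent of reaction ξ = X.
Species balance: n_C = 1.98 − X; n_A = 1 − X; n_D = 2X.
n_T stays at 2.98 (no change in mole number).
With p_i = (n_i/n_T)P, K = p_D^2 / (p_C p_A).
Substituting and setting equal to 20.1 gives a polynomial in X; the root in (0,1) is X = 0.866.
Then n_A = 0.134, n_T = 2.98, so y_A = 0.045.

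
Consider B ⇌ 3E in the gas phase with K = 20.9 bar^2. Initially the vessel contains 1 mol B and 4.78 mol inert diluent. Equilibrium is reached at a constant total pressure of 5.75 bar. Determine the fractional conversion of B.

Let X = conversion of B (basis 1 mol B); extent of reaction ξ = X.
Moles: n_B = 1 − X; n_E = 3X; n_I = 4.78 (inert).
Summing: n_T = 5.78 + 2X.
With p_i = (n_i/n_T)P, K = p_E^3 / (p_B).
Equating to 20.9 bar^2 and solving on 0 < X < 1: X = 0.708.

X = 0.708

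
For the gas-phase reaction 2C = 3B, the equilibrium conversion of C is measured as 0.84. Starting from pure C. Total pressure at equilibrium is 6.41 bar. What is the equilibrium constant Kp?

Basis: 1 mol C initially; let X = conversion of C. Extent ξ = 0.5X.
Mole table: n_C = 1 − X; n_B = 1.5X.
Summing: n_T = 1 + 0.5X.
At X = 0.84: n_C = 0.16, n_B = 1.26, n_T = 1.42.
p_i = (n_i/n_T)·P. Kp = p_B^3 / (p_C^2) = 353 bar.

Kp = 353 bar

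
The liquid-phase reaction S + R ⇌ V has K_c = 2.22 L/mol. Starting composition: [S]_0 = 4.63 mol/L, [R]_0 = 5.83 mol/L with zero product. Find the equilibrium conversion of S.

X = 0.819

Let X = conversion of S; extent ξ = 4.63·X mol/L.
Concentrations: [S] = 4.63 − 4.63X; [R] = 5.83 − 4.63X; [V] = 4.63X.
K_c = [V] / ([S] [R]).
This equals 2.22 at X = 0.819 (the root in 0 < X < 1).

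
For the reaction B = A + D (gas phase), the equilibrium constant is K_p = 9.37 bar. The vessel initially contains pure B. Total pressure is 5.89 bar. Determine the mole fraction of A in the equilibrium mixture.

Basis: 1 mol B initially; let X = conversion of B. Extent ξ = X.
Mole table: n_B = 1 − X; n_A = X; n_D = X.
Total moles n_T = 1 + X.
Mole fractions y_i = n_i/n_T; K_p = p_A p_D / (p_B) with p_i = y_i·P.
This yields a degree-2 equation in X; solving on (0,1), X = 0.784.
Then n_A = 0.784, n_T = 1.78, so y_A = 0.439.

y_A = 0.439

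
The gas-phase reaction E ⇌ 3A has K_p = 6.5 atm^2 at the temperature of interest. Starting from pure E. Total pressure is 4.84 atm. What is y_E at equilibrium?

y_E = 0.487

Basis: 1 mol E initially; let X = conversion of E. Extent ξ = X.
Mole table: n_E = 1 − X; n_A = 3X.
Total moles n_T = 1 + 2X.
With p_i = (n_i/n_T)P, K_p = p_A^3 / (p_E).
Substituting and setting equal to 6.5 atm^2 gives a polynomial in X; the root in (0,1) is X = 0.260.
Then n_E = 0.74, n_T = 1.52, so y_E = 0.487.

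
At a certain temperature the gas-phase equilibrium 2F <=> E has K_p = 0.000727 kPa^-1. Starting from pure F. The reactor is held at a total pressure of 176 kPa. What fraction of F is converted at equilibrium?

Basis: 1 mol F initially; let X = conversion of F. Extent ξ = 0.5X.
Mole table: n_F = 1 − X; n_E = 0.5X.
Summing: n_T = 1 − 0.5X.
With p_i = (n_i/n_T)P, K_p = p_E / (p_F^2).
Substituting and setting equal to 0.000727 kPa^-1 gives a polynomial in X; the root in (0,1) is X = 0.187.

X = 0.187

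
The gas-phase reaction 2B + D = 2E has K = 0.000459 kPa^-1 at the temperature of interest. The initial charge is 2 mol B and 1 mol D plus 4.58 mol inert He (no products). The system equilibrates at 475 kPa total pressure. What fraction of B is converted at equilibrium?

X = 0.137

Let X = conversion of B (basis 2 mol B); extent of reaction ξ = X.
At extent ξ: n_B = 2 − 2X; n_D = 1 − X; n_E = 2X; n_I = 4.58 (inert).
Total moles n_T = 7.58 − X.
y_i = n_i/n_T, p_i = y_i·P. K = p_E^2 / (p_B^2 p_D).
Equating to 0.000459 kPa^-1 and solving on 0 < X < 1: X = 0.137.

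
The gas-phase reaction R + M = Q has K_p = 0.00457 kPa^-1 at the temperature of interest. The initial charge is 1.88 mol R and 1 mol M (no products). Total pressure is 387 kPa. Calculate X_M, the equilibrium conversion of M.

Basis: 1 mol M initially; let X = conversion of M. Extent ξ = X.
Mole table: n_R = 1.88 − X; n_M = 1 − X; n_Q = X.
Total moles n_T = 2.88 − X.
y_i = n_i/n_T, p_i = y_i·P. K_p = p_Q / (p_R p_M).
This yields a degree-2 equation in X; solving on (0,1), X = 0.506.

X = 0.506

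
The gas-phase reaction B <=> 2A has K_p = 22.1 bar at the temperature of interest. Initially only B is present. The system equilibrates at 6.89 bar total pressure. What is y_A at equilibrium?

y_A = 0.800

Take 1 mol B as basis and let X be its fractional conversion, so ξ = X.
Species balance: n_B = 1 − X; n_A = 2X.
Summing: n_T = 1 + X.
With p_i = (n_i/n_T)P, K_p = p_A^2 / (p_B).
This yields a degree-2 equation in X; solving on (0,1), X = 0.667.
Then n_A = 1.33, n_T = 1.67, so y_A = 0.800.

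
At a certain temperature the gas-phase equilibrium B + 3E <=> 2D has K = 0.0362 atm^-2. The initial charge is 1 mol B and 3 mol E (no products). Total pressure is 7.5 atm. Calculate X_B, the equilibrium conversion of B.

X = 0.408

Take 1 mol B as basis and let X be its fractional conversion, so ξ = X.
Moles: n_B = 1 − X; n_E = 3 − 3X; n_D = 2X.
Total moles n_T = 4 − 2X.
Mole fractions y_i = n_i/n_T; K = p_D^2 / (p_B p_E^3) with p_i = y_i·P.
Substituting and setting equal to 0.0362 atm^-2 gives a polynomial in X; the root in (0,1) is X = 0.408.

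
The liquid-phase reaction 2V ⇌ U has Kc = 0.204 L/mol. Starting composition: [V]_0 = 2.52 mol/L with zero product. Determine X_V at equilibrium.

X = 0.387

Let X = conversion of V; extent ξ = 2.52X/2 mol/L.
Concentrations: [V] = 2.52 − 2.52X; [U] = 1.26X.
Kc = [U] / ([V]^2).
This equals 0.204 at X = 0.387 (the root in 0 < X < 1).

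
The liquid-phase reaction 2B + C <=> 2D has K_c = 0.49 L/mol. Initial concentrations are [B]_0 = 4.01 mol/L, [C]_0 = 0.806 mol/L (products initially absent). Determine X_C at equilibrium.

Let X = conversion of C; extent ξ = 0.806·X mol/L.
Concentrations: [B] = 4.01 − 1.61X; [C] = 0.806 − 0.806X; [D] = 1.61X.
K_c = [D]^2 / ([B]^2 [C]).
Solving K_c = 0.49 for X ∈ (0,1): X = 0.664.

X = 0.664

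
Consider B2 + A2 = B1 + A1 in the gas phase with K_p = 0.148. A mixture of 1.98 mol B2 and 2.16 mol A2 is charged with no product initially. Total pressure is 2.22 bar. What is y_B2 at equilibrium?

Let X = conversion of B2 (basis 1.98 mol B2); extent of reaction ξ = 1.98X.
Species balance: n_B2 = 1.98 − 1.98X; n_A2 = 2.16 − 1.98X; n_B1 = 1.98X; n_A1 = 1.98X.
Since Δν = 0, n_T = 4.14 throughout.
y_i = n_i/n_T, p_i = y_i·P. K_p = p_B1 p_A1 / (p_B2 p_A2).
Equating to 0.148 and solving on 0 < X < 1: X = 0.290.
Then n_B2 = 1.41, n_T = 4.14, so y_B2 = 0.340.

y_B2 = 0.340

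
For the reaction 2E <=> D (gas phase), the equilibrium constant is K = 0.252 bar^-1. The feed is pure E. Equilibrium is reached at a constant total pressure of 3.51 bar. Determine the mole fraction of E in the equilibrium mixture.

y_E = 0.639

Take 1 mol E as basis and let X be its fractional conversion, so ξ = 0.5X.
At extent ξ: n_E = 1 − X; n_D = 0.5X.
Summing: n_T = 1 − 0.5X.
Mole fractions y_i = n_i/n_T; K = p_D / (p_E^2) with p_i = y_i·P.
Substituting and setting equal to 0.252 bar^-1 gives a polynomial in X; the root in (0,1) is X = 0.531.
Then n_E = 0.469, n_T = 0.735, so y_E = 0.639.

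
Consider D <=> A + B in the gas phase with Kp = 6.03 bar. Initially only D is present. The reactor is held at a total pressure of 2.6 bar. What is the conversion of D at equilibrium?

X = 0.836

Basis: 1 mol D initially; let X = conversion of D. Extent ξ = X.
Species balance: n_D = 1 − X; n_A = X; n_B = X.
Total moles n_T = 1 + X.
Mole fractions y_i = n_i/n_T; Kp = p_A p_B / (p_D) with p_i = y_i·P.
Substituting and setting equal to 6.03 bar gives a polynomial in X; the root in (0,1) is X = 0.836.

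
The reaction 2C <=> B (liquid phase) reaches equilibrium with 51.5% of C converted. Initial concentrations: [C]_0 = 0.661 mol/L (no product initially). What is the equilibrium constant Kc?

Kc = 1.66 L/mol

Let X = conversion of C.
Concentrations: [C] = 0.661 − 0.661X; [B] = 0.331X.
At X = 0.515: [C] = 0.321, [B] = 0.17.
Kc = [B] / ([C]^2) = 1.66 L/mol.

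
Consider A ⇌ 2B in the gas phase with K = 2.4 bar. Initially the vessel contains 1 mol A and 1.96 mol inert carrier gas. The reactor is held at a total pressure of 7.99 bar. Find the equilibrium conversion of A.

X = 0.391

Take 1 mol A as basis and let X be its fractional conversion, so ξ = X.
Mole table: n_A = 1 − X; n_B = 2X; n_I = 1.96 (inert).
n_T = Σnᵢ = 2.96 + X.
y_i = n_i/n_T, p_i = y_i·P. K = p_B^2 / (p_A).
This yields a degree-2 equation in X; solving on (0,1), X = 0.391.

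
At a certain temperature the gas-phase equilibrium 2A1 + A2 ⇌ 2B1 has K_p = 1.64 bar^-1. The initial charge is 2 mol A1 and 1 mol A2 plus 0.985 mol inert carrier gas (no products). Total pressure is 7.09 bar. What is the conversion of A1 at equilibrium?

Take 2 mol A1 as basis and let X be its fractional conversion, so ξ = X.
Mole table: n_A1 = 2 − 2X; n_A2 = 1 − X; n_B1 = 2X; n_I = 0.985 (inert).
Total moles n_T = 3.98 − X.
y_i = n_i/n_T, p_i = y_i·P. K_p = p_B1^2 / (p_A1^2 p_A2).
This yields a degree-3 equation in X; solving on (0,1), X = 0.552.

X = 0.552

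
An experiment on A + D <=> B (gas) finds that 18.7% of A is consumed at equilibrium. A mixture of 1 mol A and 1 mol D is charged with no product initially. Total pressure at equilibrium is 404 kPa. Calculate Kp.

Kp = 0.00127 kPa^-1

Let X = conversion of A (basis 1 mol A); extent of reaction ξ = X.
Species balance: n_A = 1 − X; n_D = 1 − X; n_B = X.
n_T = Σnᵢ = 2 − X.
At X = 0.187: n_A = 0.813, n_D = 0.813, n_B = 0.187, n_T = 1.81.
p_i = (n_i/n_T)·P. Kp = p_B / (p_A p_D) = 0.00127 kPa^-1.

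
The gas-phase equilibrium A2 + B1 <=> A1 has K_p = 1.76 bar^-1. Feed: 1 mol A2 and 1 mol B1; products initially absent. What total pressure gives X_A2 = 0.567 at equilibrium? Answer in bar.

Take 1 mol A2 as basis and let X be its fractional conversion, so ξ = X.
Species balance: n_A2 = 1 − X; n_B1 = 1 − X; n_A1 = X.
Total moles n_T = 2 − X.
K_p = p_A1 / (p_A2 p_B1) with p_i = (n_i/n_T)·P.
At X = 0.567: the mole-fraction product g(X) = Π y_i^ν_i = 4.334. Since K_p = g(X)·P^{-1}, P = (g/K_p)^(1/1) = (4.334/1.76)^(1/1) = 2.46 bar.

P = 2.46 bar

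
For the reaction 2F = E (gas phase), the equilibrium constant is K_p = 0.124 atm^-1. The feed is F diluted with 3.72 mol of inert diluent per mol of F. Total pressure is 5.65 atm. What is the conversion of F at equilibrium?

Take 1 mol F as basis and let X be its fractional conversion, so ξ = 0.5X.
At extent ξ: n_F = 1 − X; n_E = 0.5X; n_I = 3.72 (inert).
Summing: n_T = 4.72 − 0.5X.
Mole fractions y_i = n_i/n_T; K_p = p_E / (p_F^2) with p_i = y_i·P.
Equating to 0.124 atm^-1 and solving on 0 < X < 1: X = 0.196.

X = 0.196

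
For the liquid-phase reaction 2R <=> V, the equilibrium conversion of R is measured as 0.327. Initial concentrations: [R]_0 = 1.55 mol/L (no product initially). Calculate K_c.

Let X = conversion of R.
Concentrations: [R] = 1.55 − 1.55X; [V] = 0.775X.
At X = 0.327: [R] = 1.04, [V] = 0.253.
K_c = [V] / ([R]^2) = 0.233 L/mol.

K_c = 0.233 L/mol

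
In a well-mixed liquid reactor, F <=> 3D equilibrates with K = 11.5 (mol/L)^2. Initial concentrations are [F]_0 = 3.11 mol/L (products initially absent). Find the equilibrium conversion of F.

X = 0.312

Let X = conversion of F; extent ξ = 3.11·X mol/L.
Concentrations: [F] = 3.11 − 3.11X; [D] = 9.33X.
K = [D]^3 / ([F]).
This equals 11.5 at X = 0.312 (the root in 0 < X < 1).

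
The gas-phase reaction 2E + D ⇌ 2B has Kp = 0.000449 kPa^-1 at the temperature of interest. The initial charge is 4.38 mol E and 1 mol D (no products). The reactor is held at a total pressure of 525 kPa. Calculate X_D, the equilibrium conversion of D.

X = 0.329

Take 1 mol D as basis and let X be its fractional conversion, so ξ = X.
Species balance: n_E = 4.38 − 2X; n_D = 1 − X; n_B = 2X.
Summing: n_T = 5.38 − X.
y_i = n_i/n_T, p_i = y_i·P. Kp = p_B^2 / (p_E^2 p_D).
Equating to 0.000449 kPa^-1 and solving on 0 < X < 1: X = 0.329.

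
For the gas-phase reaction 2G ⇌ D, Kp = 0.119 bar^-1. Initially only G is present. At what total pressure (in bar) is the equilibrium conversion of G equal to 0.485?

Take 1 mol G as basis and let X be its fractional conversion, so ξ = 0.5X.
Species balance: n_G = 1 − X; n_D = 0.5X.
Total moles n_T = 1 − 0.5X.
Kp = p_D / (p_G^2) with p_i = (n_i/n_T)·P.
At X = 0.485: the mole-fraction product g(X) = Π y_i^ν_i = 0.6926. Since Kp = g(X)·P^{-1}, P = (g/Kp)^(1/1) = (0.6926/0.119)^(1/1) = 5.82 bar.

P = 5.82 bar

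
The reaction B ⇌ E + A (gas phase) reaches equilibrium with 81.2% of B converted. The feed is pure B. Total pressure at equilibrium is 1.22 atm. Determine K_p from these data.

Let X = conversion of B (basis 1 mol B); extent of reaction ξ = X.
Moles: n_B = 1 − X; n_E = X; n_A = X.
n_T = Σnᵢ = 1 + X.
At X = 0.812: n_B = 0.188, n_E = 0.812, n_A = 0.812, n_T = 1.81.
p_i = (n_i/n_T)·P. K_p = p_E p_A / (p_B) = 2.36 atm.

K_p = 2.36 atm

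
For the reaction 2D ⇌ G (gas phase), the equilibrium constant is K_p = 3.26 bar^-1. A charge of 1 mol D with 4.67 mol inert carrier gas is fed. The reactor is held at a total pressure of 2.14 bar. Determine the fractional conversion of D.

Basis: 1 mol D initially; let X = conversion of D. Extent ξ = 0.5X.
Mole table: n_D = 1 − X; n_G = 0.5X; n_I = 4.67 (inert).
Summing: n_T = 5.67 − 0.5X.
With p_i = (n_i/n_T)P, K_p = p_G / (p_D^2).
This yields a degree-2 equation in X; solving on (0,1), X = 0.542.

X = 0.542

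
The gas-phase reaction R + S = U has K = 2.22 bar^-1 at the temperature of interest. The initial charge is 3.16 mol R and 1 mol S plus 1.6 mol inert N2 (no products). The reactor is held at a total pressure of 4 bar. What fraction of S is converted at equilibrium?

Basis: 1 mol S initially; let X = conversion of S. Extent ξ = X.
Species balance: n_R = 3.16 − X; n_S = 1 − X; n_U = X; n_I = 1.6 (inert).
Summing: n_T = 5.76 − X.
With p_i = (n_i/n_T)P, K = p_U / (p_R p_S).
Setting this equal to 2.22 bar^-1 and taking the physical root (0 < X < 1) gives X = 0.808.

X = 0.808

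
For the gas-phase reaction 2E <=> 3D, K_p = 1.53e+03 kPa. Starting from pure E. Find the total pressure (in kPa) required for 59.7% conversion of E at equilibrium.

Take 1 mol E as basis and let X be its fractional conversion, so ξ = 0.5X.
At extent ξ: n_E = 1 − X; n_D = 1.5X.
Total moles n_T = 1 + 0.5X.
K_p = p_D^3 / (p_E^2) with p_i = (n_i/n_T)·P.
At X = 0.597: the mole-fraction product g(X) = Π y_i^ν_i = 3.405. Since K_p = g(X)·P^{1}, P = (K_p/g)^(1/1) = (1.53e+03/3.405)^(1/1) = 449 kPa.

P = 449 kPa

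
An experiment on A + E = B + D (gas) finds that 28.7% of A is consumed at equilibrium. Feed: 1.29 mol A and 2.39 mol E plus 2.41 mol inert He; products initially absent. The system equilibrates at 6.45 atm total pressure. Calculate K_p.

K_p = 0.0738

Basis: 1.29 mol A initially; let X = conversion of A. Extent ξ = 1.29X.
At extent ξ: n_A = 1.29 − 1.29X; n_E = 2.39 − 1.29X; n_B = 1.29X; n_D = 1.29X; n_I = 2.41 (inert).
Total moles n_T = 6.09 (Δν = 0, constant).
At X = 0.287: n_A = 0.92, n_E = 2.02, n_B = 0.37, n_D = 0.37, n_T = 6.09.
p_i = (n_i/n_T)·P. K_p = p_B p_D / (p_A p_E) = 0.0738.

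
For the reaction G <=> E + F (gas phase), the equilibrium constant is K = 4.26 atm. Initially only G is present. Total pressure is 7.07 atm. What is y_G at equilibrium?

y_G = 0.240

Take 1 mol G as basis and let X be its fractional conversion, so ξ = X.
Moles: n_G = 1 − X; n_E = X; n_F = X.
Summing: n_T = 1 + X.
Mole fractions y_i = n_i/n_T; K = p_E p_F / (p_G) with p_i = y_i·P.
Setting this equal to 4.26 atm and taking the physical root (0 < X < 1) gives X = 0.613.
Then n_G = 0.387, n_T = 1.61, so y_G = 0.240.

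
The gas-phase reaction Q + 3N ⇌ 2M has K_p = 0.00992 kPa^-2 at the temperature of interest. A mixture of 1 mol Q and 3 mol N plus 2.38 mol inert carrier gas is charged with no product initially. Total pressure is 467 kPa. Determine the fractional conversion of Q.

Take 1 mol Q as basis and let X be its fractional conversion, so ξ = X.
At extent ξ: n_Q = 1 − X; n_N = 3 − 3X; n_M = 2X; n_I = 2.38 (inert).
Summing: n_T = 6.38 − 2X.
With p_i = (n_i/n_T)P, K_p = p_M^2 / (p_Q p_N^3).
Substituting and setting equal to 0.00992 kPa^-2 gives a polynomial in X; the root in (0,1) is X = 0.821.

X = 0.821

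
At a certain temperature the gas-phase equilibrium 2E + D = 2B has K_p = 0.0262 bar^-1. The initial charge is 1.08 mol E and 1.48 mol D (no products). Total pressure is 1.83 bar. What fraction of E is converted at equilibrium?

X = 0.141

Basis: 1.08 mol E initially; let X = conversion of E. Extent ξ = 0.54X.
Mole table: n_E = 1.08 − 1.08X; n_D = 1.48 − 0.54X; n_B = 1.08X.
Summing: n_T = 2.56 − 0.54X.
y_i = n_i/n_T, p_i = y_i·P. K_p = p_B^2 / (p_E^2 p_D).
Substituting and setting equal to 0.0262 bar^-1 gives a polynomial in X; the root in (0,1) is X = 0.141.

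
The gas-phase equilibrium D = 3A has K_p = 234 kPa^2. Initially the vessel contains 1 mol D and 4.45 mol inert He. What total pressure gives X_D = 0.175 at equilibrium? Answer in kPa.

P = 212 kPa

Basis: 1 mol D initially; let X = conversion of D. Extent ξ = X.
Moles: n_D = 1 − X; n_A = 3X; n_I = 4.45 (inert).
Total moles n_T = 5.45 + 2X.
K_p = p_A^3 / (p_D) with p_i = (n_i/n_T)·P.
At X = 0.175: the mole-fraction product g(X) = Π y_i^ν_i = 0.005214. Since K_p = g(X)·P^{2}, P = (K_p/g)^(1/2) = (234/0.005214)^(1/2) = 212 kPa.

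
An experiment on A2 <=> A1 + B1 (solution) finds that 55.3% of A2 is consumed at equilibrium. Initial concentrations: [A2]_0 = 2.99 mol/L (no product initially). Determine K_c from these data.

K_c = 2.05 mol/L

Let X = conversion of A2.
Concentrations: [A2] = 2.99 − 2.99X; [A1] = 2.99X; [B1] = 2.99X.
At X = 0.553: [A2] = 1.34, [A1] = 1.65, [B1] = 1.65.
K_c = [A1] [B1] / ([A2]) = 2.05 mol/L.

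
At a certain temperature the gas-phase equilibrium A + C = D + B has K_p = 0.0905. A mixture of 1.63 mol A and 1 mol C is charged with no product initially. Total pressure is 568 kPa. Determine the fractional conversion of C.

X = 0.293

Let X = conversion of C (basis 1 mol C); extent of reaction ξ = X.
Mole table: n_A = 1.63 − X; n_C = 1 − X; n_D = X; n_B = X.
Total moles n_T = 2.63 (Δν = 0, constant).
y_i = n_i/n_T, p_i = y_i·P. K_p = p_D p_B / (p_A p_C).
Substituting and setting equal to 0.0905 gives a polynomial in X; the root in (0,1) is X = 0.293.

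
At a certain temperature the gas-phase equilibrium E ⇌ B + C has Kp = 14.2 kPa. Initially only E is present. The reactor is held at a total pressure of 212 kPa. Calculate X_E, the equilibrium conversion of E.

Basis: 1 mol E initially; let X = conversion of E. Extent ξ = X.
Mole table: n_E = 1 − X; n_B = X; n_C = X.
Summing: n_T = 1 + X.
With p_i = (n_i/n_T)P, Kp = p_B p_C / (p_E).
Substituting and setting equal to 14.2 kPa gives a polynomial in X; the root in (0,1) is X = 0.251.

X = 0.251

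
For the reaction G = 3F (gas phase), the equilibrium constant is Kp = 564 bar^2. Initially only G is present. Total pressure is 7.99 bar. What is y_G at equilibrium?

Basis: 1 mol G initially; let X = conversion of G. Extent ξ = X.
At extent ξ: n_G = 1 − X; n_F = 3X.
n_T = Σnᵢ = 1 + 2X.
y_i = n_i/n_T, p_i = y_i·P. Kp = p_F^3 / (p_G).
Setting this equal to 564 bar^2 and taking the physical root (0 < X < 1) gives X = 0.779.
Then n_G = 0.221, n_T = 2.56, so y_G = 0.086.

y_G = 0.086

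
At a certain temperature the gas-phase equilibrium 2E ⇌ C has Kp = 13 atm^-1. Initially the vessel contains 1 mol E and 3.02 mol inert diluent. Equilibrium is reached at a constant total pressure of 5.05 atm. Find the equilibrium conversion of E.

Let X = conversion of E (basis 1 mol E); extent of reaction ξ = 0.5X.
At extent ξ: n_E = 1 − X; n_C = 0.5X; n_I = 3.02 (inert).
n_T = Σnᵢ = 4.02 − 0.5X.
With p_i = (n_i/n_T)P, Kp = p_C / (p_E^2).
Substituting and setting equal to 13 atm^-1 gives a polynomial in X; the root in (0,1) is X = 0.848.

X = 0.848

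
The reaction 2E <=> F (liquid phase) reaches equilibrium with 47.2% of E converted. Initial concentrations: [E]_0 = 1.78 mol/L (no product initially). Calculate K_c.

K_c = 0.476 L/mol

Let X = conversion of E.
Concentrations: [E] = 1.78 − 1.78X; [F] = 0.89X.
At X = 0.472: [E] = 0.94, [F] = 0.42.
K_c = [F] / ([E]^2) = 0.476 L/mol.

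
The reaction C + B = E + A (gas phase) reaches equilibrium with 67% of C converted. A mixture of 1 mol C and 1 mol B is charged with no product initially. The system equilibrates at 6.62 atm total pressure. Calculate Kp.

Take 1 mol C as basis and let X be its fractional conversion, so ξ = X.
At extent ξ: n_C = 1 − X; n_B = 1 − X; n_E = X; n_A = X.
Total moles n_T = 2 (Δν = 0, constant).
At X = 0.67: n_C = 0.33, n_B = 0.33, n_E = 0.67, n_A = 0.67, n_T = 2.
p_i = (n_i/n_T)·P. Kp = p_E p_A / (p_C p_B) = 4.12.

Kp = 4.12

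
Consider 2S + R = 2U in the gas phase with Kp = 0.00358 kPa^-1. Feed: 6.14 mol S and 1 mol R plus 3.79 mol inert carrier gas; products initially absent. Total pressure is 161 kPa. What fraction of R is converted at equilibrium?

Take 1 mol R as basis and let X be its fractional conversion, so ξ = X.
Mole table: n_S = 6.14 − 2X; n_R = 1 − X; n_U = 2X; n_I = 3.79 (inert).
n_T = Σnᵢ = 10.9 − X.
With p_i = (n_i/n_T)P, Kp = p_U^2 / (p_S^2 p_R).
Equating to 0.00358 kPa^-1 and solving on 0 < X < 1: X = 0.454.

X = 0.454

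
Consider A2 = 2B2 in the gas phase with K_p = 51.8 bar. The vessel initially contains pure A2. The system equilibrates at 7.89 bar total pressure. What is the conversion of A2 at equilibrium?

X = 0.788

Let X = conversion of A2 (basis 1 mol A2); extent of reaction ξ = X.
At extent ξ: n_A2 = 1 − X; n_B2 = 2X.
Summing: n_T = 1 + X.
y_i = n_i/n_T, p_i = y_i·P. K_p = p_B2^2 / (p_A2).
Substituting and setting equal to 51.8 bar gives a polynomial in X; the root in (0,1) is X = 0.788.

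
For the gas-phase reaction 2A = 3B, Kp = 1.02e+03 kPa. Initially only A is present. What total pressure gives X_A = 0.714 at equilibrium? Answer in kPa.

Basis: 1 mol A initially; let X = conversion of A. Extent ξ = 0.5X.
Moles: n_A = 1 − X; n_B = 1.5X.
Total moles n_T = 1 + 0.5X.
Kp = p_B^3 / (p_A^2) with p_i = (n_i/n_T)·P.
At X = 0.714: the mole-fraction product g(X) = Π y_i^ν_i = 11.07. Since Kp = g(X)·P^{1}, P = (Kp/g)^(1/1) = (1.02e+03/11.07)^(1/1) = 92.2 kPa.

P = 92.2 kPa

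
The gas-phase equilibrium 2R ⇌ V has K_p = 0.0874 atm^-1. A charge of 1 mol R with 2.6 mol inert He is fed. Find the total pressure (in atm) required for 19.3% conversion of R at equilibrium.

P = 5.94 atm

Basis: 1 mol R initially; let X = conversion of R. Extent ξ = 0.5X.
Moles: n_R = 1 − X; n_V = 0.5X; n_I = 2.6 (inert).
n_T = Σnᵢ = 3.6 − 0.5X.
K_p = p_V / (p_R^2) with p_i = (n_i/n_T)·P.
At X = 0.193: the mole-fraction product g(X) = Π y_i^ν_i = 0.5191. Since K_p = g(X)·P^{-1}, P = (g/K_p)^(1/1) = (0.5191/0.0874)^(1/1) = 5.94 atm.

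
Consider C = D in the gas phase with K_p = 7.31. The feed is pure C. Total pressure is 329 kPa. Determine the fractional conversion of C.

X = 0.880

Take 1 mol C as basis and let X be its fractional conversion, so ξ = X.
Moles: n_C = 1 − X; n_D = X.
Total moles n_T = 1 (Δν = 0, constant).
With p_i = (n_i/n_T)P, K_p = p_D / (p_C).
Equating to 7.31 and solving on 0 < X < 1: X = 0.880.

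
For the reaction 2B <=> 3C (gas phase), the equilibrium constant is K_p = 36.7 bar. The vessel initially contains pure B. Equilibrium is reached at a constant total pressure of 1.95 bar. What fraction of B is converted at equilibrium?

X = 0.761

Let X = conversion of B (basis 1 mol B); extent of reaction ξ = 0.5X.
Species balance: n_B = 1 − X; n_C = 1.5X.
Total moles n_T = 1 + 0.5X.
y_i = n_i/n_T, p_i = y_i·P. K_p = p_C^3 / (p_B^2).
This yields a degree-3 equation in X; solving on (0,1), X = 0.761.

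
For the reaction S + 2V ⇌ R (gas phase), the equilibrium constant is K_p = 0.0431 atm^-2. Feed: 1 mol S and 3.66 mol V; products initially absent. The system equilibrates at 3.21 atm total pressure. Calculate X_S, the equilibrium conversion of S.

Let X = conversion of S (basis 1 mol S); extent of reaction ξ = X.
Species balance: n_S = 1 − X; n_V = 3.66 − 2X; n_R = X.
Summing: n_T = 4.66 − 2X.
Mole fractions y_i = n_i/n_T; K_p = p_R / (p_S p_V^2) with p_i = y_i·P.
Equating to 0.0431 atm^-2 and solving on 0 < X < 1: X = 0.206.

X = 0.206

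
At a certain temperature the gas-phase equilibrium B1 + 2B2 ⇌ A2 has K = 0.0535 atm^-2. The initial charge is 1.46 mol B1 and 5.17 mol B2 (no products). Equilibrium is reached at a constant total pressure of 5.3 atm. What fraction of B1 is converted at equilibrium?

X = 0.442

Take 1.46 mol B1 as basis and let X be its fractional conversion, so ξ = 1.46X.
Mole table: n_B1 = 1.46 − 1.46X; n_B2 = 5.17 − 2.92X; n_A2 = 1.46X.
Summing: n_T = 6.63 − 2.92X.
y_i = n_i/n_T, p_i = y_i·P. K = p_A2 / (p_B1 p_B2^2).
Equating to 0.0535 atm^-2 and solving on 0 < X < 1: X = 0.442.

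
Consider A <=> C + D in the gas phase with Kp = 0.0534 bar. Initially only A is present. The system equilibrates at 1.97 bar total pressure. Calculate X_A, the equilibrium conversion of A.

X = 0.162

Take 1 mol A as basis and let X be its fractional conversion, so ξ = X.
Mole table: n_A = 1 − X; n_C = X; n_D = X.
n_T = Σnᵢ = 1 + X.
y_i = n_i/n_T, p_i = y_i·P. Kp = p_C p_D / (p_A).
This yields a degree-2 equation in X; solving on (0,1), X = 0.162.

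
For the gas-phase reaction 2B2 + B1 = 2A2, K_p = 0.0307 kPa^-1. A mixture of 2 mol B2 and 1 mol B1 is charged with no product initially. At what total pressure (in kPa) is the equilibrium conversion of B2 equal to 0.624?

Take 2 mol B2 as basis and let X be its fractional conversion, so ξ = X.
Species balance: n_B2 = 2 − 2X; n_B1 = 1 − X; n_A2 = 2X.
Total moles n_T = 3 − X.
K_p = p_A2^2 / (p_B2^2 p_B1) with p_i = (n_i/n_T)·P.
At X = 0.624: the mole-fraction product g(X) = Π y_i^ν_i = 17.4. Since K_p = g(X)·P^{-1}, P = (g/K_p)^(1/1) = (17.4/0.0307)^(1/1) = 567 kPa.

P = 567 kPa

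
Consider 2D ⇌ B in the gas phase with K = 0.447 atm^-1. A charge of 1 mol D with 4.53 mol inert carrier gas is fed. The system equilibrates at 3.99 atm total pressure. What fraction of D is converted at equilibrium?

X = 0.313

Basis: 1 mol D initially; let X = conversion of D. Extent ξ = 0.5X.
Mole table: n_D = 1 − X; n_B = 0.5X; n_I = 4.53 (inert).
Summing: n_T = 5.53 − 0.5X.
With p_i = (n_i/n_T)P, K = p_B / (p_D^2).
Setting this equal to 0.447 atm^-1 and taking the physical root (0 < X < 1) gives X = 0.313.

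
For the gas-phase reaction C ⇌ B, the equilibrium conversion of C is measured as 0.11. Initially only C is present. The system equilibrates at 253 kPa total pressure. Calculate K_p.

Basis: 1 mol C initially; let X = conversion of C. Extent ξ = X.
Moles: n_C = 1 − X; n_B = X.
Total moles n_T = 1 (Δν = 0, constant).
At X = 0.11: n_C = 0.89, n_B = 0.11, n_T = 1.
p_i = (n_i/n_T)·P. K_p = p_B / (p_C) = 0.124.

K_p = 0.124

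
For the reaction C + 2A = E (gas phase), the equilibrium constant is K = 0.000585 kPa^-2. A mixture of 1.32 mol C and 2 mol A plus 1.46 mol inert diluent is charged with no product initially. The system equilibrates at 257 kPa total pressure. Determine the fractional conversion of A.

Basis: 2 mol A initially; let X = conversion of A. Extent ξ = X.
Mole table: n_C = 1.32 − X; n_A = 2 − 2X; n_E = X; n_I = 1.46 (inert).
Summing: n_T = 4.78 − 2X.
y_i = n_i/n_T, p_i = y_i·P. K = p_E / (p_C p_A^2).
Setting this equal to 0.000585 kPa^-2 and taking the physical root (0 < X < 1) gives X = 0.709.

X = 0.709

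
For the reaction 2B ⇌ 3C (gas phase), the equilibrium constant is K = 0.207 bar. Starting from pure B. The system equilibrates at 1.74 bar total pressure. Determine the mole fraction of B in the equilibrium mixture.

Take 1 mol B as basis and let X be its fractional conversion, so ξ = 0.5X.
Species balance: n_B = 1 − X; n_C = 1.5X.
Total moles n_T = 1 + 0.5X.
With p_i = (n_i/n_T)P, K = p_C^3 / (p_B^2).
This yields a degree-3 equation in X; solving on (0,1), X = 0.276.
Then n_B = 0.724, n_T = 1.14, so y_B = 0.636.

y_B = 0.636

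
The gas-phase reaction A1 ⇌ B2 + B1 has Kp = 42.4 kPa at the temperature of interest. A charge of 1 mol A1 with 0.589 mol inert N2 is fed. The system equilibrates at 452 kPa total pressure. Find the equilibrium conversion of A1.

X = 0.345

Take 1 mol A1 as basis and let X be its fractional conversion, so ξ = X.
At extent ξ: n_A1 = 1 − X; n_B2 = X; n_B1 = X; n_I = 0.589 (inert).
Total moles n_T = 1.59 + X.
y_i = n_i/n_T, p_i = y_i·P. Kp = p_B2 p_B1 / (p_A1).
Equating to 42.4 kPa and solving on 0 < X < 1: X = 0.345.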